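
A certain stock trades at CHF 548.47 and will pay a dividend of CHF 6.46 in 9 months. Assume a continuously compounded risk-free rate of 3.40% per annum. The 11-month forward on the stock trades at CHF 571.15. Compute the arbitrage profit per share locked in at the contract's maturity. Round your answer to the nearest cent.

CHF 11.81 per share

PV(dividends) I = 6.46·e^(−0.0340·9/12) = 6.2974
Fair forward F* = (S − I)·e^(rT) = (548.47 − 6.2974)·e^0.031167 = 542.1726 × 1.031658 = 559.3367
Market CHF 571.15 > fair 559.3367: forward overpriced → cash-and-carry (borrow at r, buy the stock and collect the dividends, short the forward).
Profit at T = |F_mkt − F*| = |571.15 − 559.3367| = CHF 11.81 per share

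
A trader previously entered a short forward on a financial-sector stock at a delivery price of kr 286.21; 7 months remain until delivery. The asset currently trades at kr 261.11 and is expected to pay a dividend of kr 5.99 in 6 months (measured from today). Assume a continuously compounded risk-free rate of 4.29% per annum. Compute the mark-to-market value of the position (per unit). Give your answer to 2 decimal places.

kr 23.89

PV(remaining dividends) I = 5.99·e^(−0.0429·6/12) = 5.8629
Current forward F = (S − I)·e^(rT) = (261.11 − 5.8629)·e^(0.0429·7/12) = 255.2471 × 1.025341 = 261.7153
Value (long) = (F − K)·e^(−rT) = (261.7153 − 286.21) × 0.975286 = -23.8893
Short position value = −(long value) = kr 23.89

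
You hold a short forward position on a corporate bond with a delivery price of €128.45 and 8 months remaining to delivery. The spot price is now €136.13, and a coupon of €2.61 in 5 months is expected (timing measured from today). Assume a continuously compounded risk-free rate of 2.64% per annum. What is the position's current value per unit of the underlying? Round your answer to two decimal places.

-€7.34

PV(remaining coupons) I = 2.61·e^(−0.0264·5/12) = 2.5814
Current forward F = (S − I)·e^(rT) = (136.13 − 2.5814)·e^(0.0264·8/12) = 133.5486 × 1.017756 = 135.9199
Value (long) = (F − K)·e^(−rT) = (135.9199 − 128.45) × 0.982554 = 7.3396
Short position value = −(long value) = -€7.34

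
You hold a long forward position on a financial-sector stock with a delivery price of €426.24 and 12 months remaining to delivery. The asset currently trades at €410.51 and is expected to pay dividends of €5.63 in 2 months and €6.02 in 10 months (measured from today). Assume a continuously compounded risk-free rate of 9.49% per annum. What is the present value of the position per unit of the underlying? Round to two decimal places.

PV(remaining dividends) I = 5.63·e^(−0.0949·2/12) + 6.02·e^(−0.0949·10/12) = 11.1039
Current forward F = (S − I)·e^(rT) = (410.51 − 11.1039)·e^(0.0949·12/12) = 399.4061 × 1.099549 = 439.1666
Value (long) = (F − K)·e^(−rT) = (439.1666 − 426.24) × 0.909464 = 11.7563
Value = €11.76

€11.76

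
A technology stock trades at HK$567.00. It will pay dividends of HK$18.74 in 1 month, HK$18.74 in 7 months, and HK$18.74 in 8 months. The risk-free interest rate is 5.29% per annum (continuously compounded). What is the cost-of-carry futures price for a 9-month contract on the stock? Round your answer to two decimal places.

HK$532.81

PV(dividends) I = 18.74·e^(−0.0529·1/12) + 18.74·e^(−0.0529·7/12) + 18.74·e^(−0.0529·8/12)
I = 18.6576 + 18.1705 + 18.0906 = 54.9187
F = (S − I)·e^(rT) = (567.00 − 54.9187) · e^(0.0529·9/12)
= 512.0813 · e^0.039675 = 512.0813 × 1.040473 = HK$532.81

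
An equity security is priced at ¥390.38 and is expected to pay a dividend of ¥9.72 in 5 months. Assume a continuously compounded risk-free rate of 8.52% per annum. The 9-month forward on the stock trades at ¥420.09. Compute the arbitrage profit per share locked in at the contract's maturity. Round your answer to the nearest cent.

PV(dividends) I = 9.72·e^(−0.0852·5/12) = 9.3810
Fair forward F* = (S − I)·e^(rT) = (390.38 − 9.3810)·e^0.063900 = 380.9990 × 1.065986 = 406.1396
Market ¥420.09 > fair 406.1396: forward overpriced → cash-and-carry (borrow at r, buy the stock and collect the dividends, short the forward).
Profit at T = |F_mkt − F*| = |420.09 − 406.1396| = ¥13.95 per share

¥13.95 per share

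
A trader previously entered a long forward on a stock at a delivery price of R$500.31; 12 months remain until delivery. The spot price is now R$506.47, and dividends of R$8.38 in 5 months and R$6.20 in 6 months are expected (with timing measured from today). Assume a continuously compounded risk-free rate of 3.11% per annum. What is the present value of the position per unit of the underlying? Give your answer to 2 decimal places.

R$7.10

PV(remaining dividends) I = 8.38·e^(−0.0311·5/12) + 6.20·e^(−0.0311·6/12) = 14.3764
Current forward F = (S − I)·e^(rT) = (506.47 − 14.3764)·e^(0.0311·12/12) = 492.0936 × 1.031589 = 507.6383
Value (long) = (F − K)·e^(−rT) = (507.6383 − 500.31) × 0.969379 = 7.1039
Value = R$7.10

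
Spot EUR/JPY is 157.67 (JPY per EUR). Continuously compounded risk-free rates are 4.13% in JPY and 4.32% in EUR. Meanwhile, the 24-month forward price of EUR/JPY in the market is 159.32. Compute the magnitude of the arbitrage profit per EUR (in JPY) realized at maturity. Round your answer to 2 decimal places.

Fair forward: F* = S·e^(carry·T), with carry = (r_JPY − r_EUR) = 0.0413 − 0.0432 = -0.0019
F* = 157.67 · e^(-0.0019 × 24/12) = 157.67 · e^-0.003800 = 157.67 × 0.996207 = 157.0720
Market 159.32 > fair 157.0720: forward overpriced → cash-and-carry (buy spot, short the forward).
At maturity, profit = |F_mkt − F*| = |159.32 − 157.0720| = 2.25 per EUR (in JPY)

2.25 per EUR (in JPY)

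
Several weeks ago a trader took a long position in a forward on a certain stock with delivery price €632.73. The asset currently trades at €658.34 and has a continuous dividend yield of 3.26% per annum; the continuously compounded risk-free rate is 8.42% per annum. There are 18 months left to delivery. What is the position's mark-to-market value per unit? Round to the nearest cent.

Current fair forward for the remaining 18 months: F = S·e^((r − q)·T), (r − q) = 0.0842 − 0.0326 = 0.0516
F = 658.34 · e^(0.0516 × 18/12) = 658.34 × 1.080474 = 711.3193
Value of long forward = (F − K)·e^(−rT) = (711.3193 − 632.73) · e^(−0.0842·18/12)
= 78.5893 × 0.881350 = 69.26

€69.26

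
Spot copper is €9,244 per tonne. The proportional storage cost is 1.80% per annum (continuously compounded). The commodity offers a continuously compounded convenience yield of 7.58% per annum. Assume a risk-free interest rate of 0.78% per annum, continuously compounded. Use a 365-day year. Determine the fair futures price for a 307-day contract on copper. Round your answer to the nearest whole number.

€8,863 per tonne

Net carry = r + u − y = 0.0078 + 0.0180 − 0.0758 = -0.0500
F = S·e^((r+u−y)T) = 9244 · e^(-0.0500 × 307/365) = 9244 · e^-0.042055
= 9244 × 0.958817 = €8,863 per tonne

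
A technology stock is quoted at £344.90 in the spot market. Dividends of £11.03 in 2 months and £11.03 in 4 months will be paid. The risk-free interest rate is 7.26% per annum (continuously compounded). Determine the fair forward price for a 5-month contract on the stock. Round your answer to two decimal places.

£333.16

PV(dividends) I = 11.03·e^(−0.0726·2/12) + 11.03·e^(−0.0726·4/12)
I = 10.8973 + 10.7663 = 21.6636
F = (S − I)·e^(rT) = (344.90 − 21.6636) · e^(0.0726·5/12)
= 323.2364 · e^0.030250 = 323.2364 × 1.030712 = £333.16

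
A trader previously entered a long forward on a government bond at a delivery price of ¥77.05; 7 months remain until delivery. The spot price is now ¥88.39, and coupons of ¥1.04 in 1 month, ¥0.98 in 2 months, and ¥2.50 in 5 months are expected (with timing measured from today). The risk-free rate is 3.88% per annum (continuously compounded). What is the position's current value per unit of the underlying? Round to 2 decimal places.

PV(remaining coupons) I = 1.04·e^(−0.0388·1/12) + 0.98·e^(−0.0388·2/12) + 2.50·e^(−0.0388·5/12) = 4.4702
Current forward F = (S − I)·e^(rT) = (88.39 − 4.4702)·e^(0.0388·7/12) = 83.9198 × 1.022891 = 85.8408
Value (long) = (F − K)·e^(−rT) = (85.8408 − 77.05) × 0.977621 = 8.5941
Value = ¥8.59

¥8.59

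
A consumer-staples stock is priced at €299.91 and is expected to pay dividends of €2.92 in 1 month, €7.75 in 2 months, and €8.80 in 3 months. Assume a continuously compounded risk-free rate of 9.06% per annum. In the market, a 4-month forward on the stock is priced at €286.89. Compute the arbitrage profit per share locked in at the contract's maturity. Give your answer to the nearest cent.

€2.49 per share

PV(dividends) I = 2.92·e^(−0.0906·1/12) + 7.75·e^(−0.0906·2/12) + 8.80·e^(−0.0906·3/12) = 19.1348
Fair forward F* = (S − I)·e^(rT) = (299.91 − 19.1348)·e^0.030200 = 280.7752 × 1.030661 = 289.3840
Market €286.89 < fair 289.3840: forward underpriced → reverse cash-and-carry (short the stock, invest proceeds at r, pay the dividends, go long the forward).
Profit at T = |F_mkt − F*| = |286.89 − 289.3840| = €2.49 per share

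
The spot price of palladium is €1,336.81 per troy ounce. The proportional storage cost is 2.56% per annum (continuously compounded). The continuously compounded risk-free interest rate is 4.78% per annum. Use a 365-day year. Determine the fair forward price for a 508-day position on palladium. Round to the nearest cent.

Net carry = r + u − y = 0.0478 + 0.0256 − 0.0000 = 0.0734
F = S·e^((r+u−y)T) = 1336.81 · e^(0.0734 × 508/365) = 1336.81 · e^0.10215671
= 1336.81 × 1.10755702 = €1,480.59 per troy ounce

€1,480.59 per troy ounce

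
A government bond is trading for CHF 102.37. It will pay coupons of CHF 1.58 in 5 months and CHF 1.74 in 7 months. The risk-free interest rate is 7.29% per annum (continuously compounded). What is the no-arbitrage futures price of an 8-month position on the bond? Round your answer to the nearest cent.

CHF 104.11

PV(coupons) I = 1.58·e^(−0.0729·5/12) + 1.74·e^(−0.0729·7/12)
I = 1.5327 + 1.6676 = 3.2003
F = (S − I)·e^(rT) = (102.37 − 3.2003) · e^(0.0729·8/12)
= 99.1697 · e^0.048600 = 99.1697 × 1.049800 = CHF 104.11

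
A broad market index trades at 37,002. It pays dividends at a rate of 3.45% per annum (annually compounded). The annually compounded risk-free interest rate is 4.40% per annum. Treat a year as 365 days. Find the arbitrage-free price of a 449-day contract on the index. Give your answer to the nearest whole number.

37,420

F = S · (1+r)^T / (1+q)^T
= 37002 × 1.054397 / 1.042607 = 37002 × 1.011308
F = 37,420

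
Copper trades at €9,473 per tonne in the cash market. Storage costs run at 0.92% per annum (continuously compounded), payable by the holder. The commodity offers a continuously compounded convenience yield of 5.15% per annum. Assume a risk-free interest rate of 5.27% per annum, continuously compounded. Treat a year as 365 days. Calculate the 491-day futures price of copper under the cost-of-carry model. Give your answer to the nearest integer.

Net carry = r + u − y = 0.0527 + 0.0092 − 0.0515 = 0.0104
F = S·e^((r+u−y)T) = 9473 · e^(0.0104 × 491/365) = 9473 · e^0.013990
= 9473 × 1.014088 = €9,606 per tonne

€9,606 per tonne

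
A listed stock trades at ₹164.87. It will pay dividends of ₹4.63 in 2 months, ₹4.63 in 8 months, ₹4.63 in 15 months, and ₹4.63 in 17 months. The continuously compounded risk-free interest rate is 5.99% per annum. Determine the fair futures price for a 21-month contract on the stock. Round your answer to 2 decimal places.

₹163.57

PV(dividends) I = 4.63·e^(−0.0599·2/12) + 4.63·e^(−0.0599·8/12) + 4.63·e^(−0.0599·15/12) + 4.63·e^(−0.0599·17/12)
I = 4.5840 + 4.4488 + 4.2960 + 4.2533 = 17.5821
F = (S − I)·e^(rT) = (164.87 − 17.5821) · e^(0.0599·21/12)
= 147.2879 · e^0.104825 = 147.2879 × 1.110516 = ₹163.57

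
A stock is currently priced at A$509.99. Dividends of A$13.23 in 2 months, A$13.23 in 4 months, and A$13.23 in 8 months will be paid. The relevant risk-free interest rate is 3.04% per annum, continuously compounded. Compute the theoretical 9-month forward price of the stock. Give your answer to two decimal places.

PV(dividends) I = 13.23·e^(−0.0304·2/12) + 13.23·e^(−0.0304·4/12) + 13.23·e^(−0.0304·8/12)
I = 13.1631 + 13.0966 + 12.9646 = 39.2243
F = (S − I)·e^(rT) = (509.99 − 39.2243) · e^(0.0304·9/12)
= 470.7657 · e^0.022800 = 470.7657 × 1.023062 = A$481.62

A$481.62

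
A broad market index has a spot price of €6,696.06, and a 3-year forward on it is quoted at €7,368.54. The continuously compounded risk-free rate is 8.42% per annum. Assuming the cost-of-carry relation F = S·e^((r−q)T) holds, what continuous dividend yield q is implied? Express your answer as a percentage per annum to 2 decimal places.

From F = S·e^((r−q)T): (r − q) = ln(F/S)/T
ln(7368.54/6696.06) = ln(1.100429) = 0.095700
(r − q) = 0.095700 / (3) = 0.031900
q = r − ln(F/S)/T = 0.0842 − 0.031900 = 0.052300
q = 5.23%

5.23%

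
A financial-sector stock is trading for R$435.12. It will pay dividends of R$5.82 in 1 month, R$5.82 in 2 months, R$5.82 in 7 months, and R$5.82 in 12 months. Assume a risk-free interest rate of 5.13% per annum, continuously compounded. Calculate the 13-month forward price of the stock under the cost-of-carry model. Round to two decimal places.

PV(dividends) I = 5.82·e^(−0.0513·1/12) + 5.82·e^(−0.0513·2/12) + 5.82·e^(−0.0513·7/12) + 5.82·e^(−0.0513·12/12)
I = 5.7952 + 5.7705 + 5.6484 + 5.5290 = 22.7431
F = (S − I)·e^(rT) = (435.12 − 22.7431) · e^(0.0513·13/12)
= 412.3769 · e^0.055575 = 412.3769 × 1.057148 = R$435.94

R$435.94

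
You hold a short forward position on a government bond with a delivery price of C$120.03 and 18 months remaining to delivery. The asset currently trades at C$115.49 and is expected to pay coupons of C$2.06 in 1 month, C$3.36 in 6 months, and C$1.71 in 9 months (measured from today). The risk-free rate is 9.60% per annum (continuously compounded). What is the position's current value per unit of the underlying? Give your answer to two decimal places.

-C$4.72

PV(remaining coupons) I = 2.06·e^(−0.0960·1/12) + 3.36·e^(−0.0960·6/12) + 1.71·e^(−0.0960·9/12) = 6.8373
Current forward F = (S − I)·e^(rT) = (115.49 − 6.8373)·e^(0.0960·18/12) = 108.6527 × 1.154884 = 125.4813
Value (long) = (F − K)·e^(−rT) = (125.4813 − 120.03) × 0.865888 = 4.7202
Short position value = −(long value) = -C$4.72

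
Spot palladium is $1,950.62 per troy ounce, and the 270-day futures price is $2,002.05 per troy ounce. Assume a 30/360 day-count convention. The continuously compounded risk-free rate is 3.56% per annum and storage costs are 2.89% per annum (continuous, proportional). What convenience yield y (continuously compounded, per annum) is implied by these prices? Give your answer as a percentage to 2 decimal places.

F = S·e^((r+u−y)T) ⇒ (r+u−y) = ln(F/S)/T
ln(2002.05/1950.62) = 0.026024; /T ⇒ 0.034699
y = r + u − ln(F/S)/T = 0.0356 + 0.0289 − 0.034699 = 0.029801
y = 2.98%

2.98%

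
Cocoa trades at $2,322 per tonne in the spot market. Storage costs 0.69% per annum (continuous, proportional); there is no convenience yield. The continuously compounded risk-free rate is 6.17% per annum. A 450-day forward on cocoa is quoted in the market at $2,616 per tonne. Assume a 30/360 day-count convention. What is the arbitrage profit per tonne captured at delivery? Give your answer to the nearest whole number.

Fair forward: F* = S·e^(carry·T), with carry = (r + u) = 0.0617 + 0.0069 = 0.0686
F* = 2322 · e^(0.0686 × 450/360) = 2322 · e^0.085750 = 2322 × 1.089534 = $2529.8979
Market $2616 > fair $2529.8979: forward overpriced → cash-and-carry (buy spot, short the forward).
At maturity, profit = |F_mkt − F*| = |2616 − 2529.8979| = $86 per tonne

$86 per tonne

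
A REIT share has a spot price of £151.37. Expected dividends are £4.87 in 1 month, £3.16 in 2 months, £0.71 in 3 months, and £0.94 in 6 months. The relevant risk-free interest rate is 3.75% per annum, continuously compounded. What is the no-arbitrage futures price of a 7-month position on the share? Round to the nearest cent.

£144.88

PV(dividends) I = 4.87·e^(−0.0375·1/12) + 3.16·e^(−0.0375·2/12) + 0.71·e^(−0.0375·3/12) + 0.94·e^(−0.0375·6/12)
I = 4.8548 + 3.1403 + 0.7034 + 0.9225 = 9.6210
F = (S − I)·e^(rT) = (151.37 − 9.6210) · e^(0.0375·7/12)
= 141.7490 · e^0.021875 = 141.7490 × 1.022116 = £144.88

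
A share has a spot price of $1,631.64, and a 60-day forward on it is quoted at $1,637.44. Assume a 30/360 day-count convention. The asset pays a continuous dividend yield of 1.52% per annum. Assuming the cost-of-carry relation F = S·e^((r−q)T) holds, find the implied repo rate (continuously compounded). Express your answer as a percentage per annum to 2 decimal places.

3.65%

From F = S·e^((r−q)T): (r − q) = ln(F/S)/T
ln(1637.44/1631.64) = ln(1.003555) = 0.003549
(r − q) = 0.003549 / (60/360) = 0.021294
r = ln(F/S)/T + q = 0.021294 + 0.0152 = 0.036494
r = 3.65%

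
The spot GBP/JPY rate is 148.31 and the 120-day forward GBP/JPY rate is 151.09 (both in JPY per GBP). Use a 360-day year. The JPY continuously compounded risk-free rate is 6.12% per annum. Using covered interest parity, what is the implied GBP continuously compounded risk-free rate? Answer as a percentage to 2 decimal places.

0.55%

F = S·e^((r_JPY − r_GBP)T) ⇒ r_GBP = r_JPY − ln(F/S)/T
ln(151.09/148.31) = 0.018571; /(120/360) = 0.055713
r_GBP = 0.0612 − 0.055713 = 0.005487
r_GBP = 0.55%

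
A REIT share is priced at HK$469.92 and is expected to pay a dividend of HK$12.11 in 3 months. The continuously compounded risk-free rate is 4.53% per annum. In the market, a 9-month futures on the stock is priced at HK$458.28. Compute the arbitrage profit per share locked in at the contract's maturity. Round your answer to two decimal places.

HK$15.49 per share

PV(dividends) I = 12.11·e^(−0.0453·3/12) = 11.9736
Fair futures F* = (S − I)·e^(rT) = (469.92 − 11.9736)·e^0.033975 = 457.9464 × 1.034559 = 473.7726
Market HK$458.28 < fair 473.7726: forward underpriced → reverse cash-and-carry (short the stock, invest proceeds at r, pay the dividends, go long the forward).
Profit at T = |F_mkt − F*| = |458.28 − 473.7726| = HK$15.49 per share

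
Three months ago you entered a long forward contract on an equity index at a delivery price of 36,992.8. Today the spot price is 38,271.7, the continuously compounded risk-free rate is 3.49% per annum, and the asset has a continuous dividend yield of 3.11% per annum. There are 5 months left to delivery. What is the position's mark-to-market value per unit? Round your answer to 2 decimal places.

1320.21

Current fair forward for the remaining 5 months: F = S·e^((r − q)·T), (r − q) = 0.0349 − 0.0311 = 0.0038
F = 38271.7 · e^(0.0038 × 5/12) = 38271.7 × 1.00158459 = 38332.3450
Value of long forward = (F − K)·e^(−rT) = (38332.3450 − 36992.8) · e^(−0.0349·5/12)
= 1339.5450 × 0.98556355 = 1320.21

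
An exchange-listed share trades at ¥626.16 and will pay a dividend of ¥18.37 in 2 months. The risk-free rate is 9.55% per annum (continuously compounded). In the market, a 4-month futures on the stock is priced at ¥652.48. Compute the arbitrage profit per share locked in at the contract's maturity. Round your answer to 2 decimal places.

PV(dividends) I = 18.37·e^(−0.0955·2/12) = 18.0799
Fair futures F* = (S − I)·e^(rT) = (626.16 − 18.0799)·e^0.031833 = 608.0801 × 1.032345 = 627.7485
Market ¥652.48 > fair 627.7485: forward overpriced → cash-and-carry (borrow at r, buy the stock and collect the dividends, short the forward).
Profit at T = |F_mkt − F*| = |652.48 − 627.7485| = ¥24.73 per share

¥24.73 per share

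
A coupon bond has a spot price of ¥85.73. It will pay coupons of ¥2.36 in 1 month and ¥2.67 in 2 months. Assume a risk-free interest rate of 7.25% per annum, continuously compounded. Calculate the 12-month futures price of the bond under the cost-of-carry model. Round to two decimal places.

PV(coupons) I = 2.36·e^(−0.0725·1/12) + 2.67·e^(−0.0725·2/12)
I = 2.3458 + 2.6379 = 4.9837
F = (S − I)·e^(rT) = (85.73 − 4.9837) · e^(0.0725·12/12)
= 80.7463 · e^0.072500 = 80.7463 × 1.075193 = ¥86.82

¥86.82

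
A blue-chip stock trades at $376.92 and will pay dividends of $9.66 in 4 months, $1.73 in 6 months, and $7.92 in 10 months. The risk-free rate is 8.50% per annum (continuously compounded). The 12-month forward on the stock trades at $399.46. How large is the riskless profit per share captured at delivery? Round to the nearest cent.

$9.16 per share

PV(dividends) I = 9.66·e^(−0.0850·4/12) + 1.73·e^(−0.0850·6/12) + 7.92·e^(−0.0850·10/12) = 18.4266
Fair forward F* = (S − I)·e^(rT) = (376.92 − 18.4266)·e^0.085000 = 358.4934 × 1.088717 = 390.2979
Market $399.46 > fair 390.2979: forward overpriced → cash-and-carry (borrow at r, buy the stock and collect the dividends, short the forward).
Profit at T = |F_mkt − F*| = |399.46 − 390.2979| = $9.16 per share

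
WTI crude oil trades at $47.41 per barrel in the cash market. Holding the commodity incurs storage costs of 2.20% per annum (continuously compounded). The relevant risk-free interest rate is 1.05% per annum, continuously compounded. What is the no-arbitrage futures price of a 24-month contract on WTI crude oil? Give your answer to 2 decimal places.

Net carry = r + u − y = 0.0105 + 0.0220 − 0.0000 = 0.0325
F = S·e^((r+u−y)T) = 47.41 · e^(0.0325 × 24/12) = 47.41 · e^0.065000
= 47.41 × 1.067159 = $50.59 per barrel

$50.59 per barrel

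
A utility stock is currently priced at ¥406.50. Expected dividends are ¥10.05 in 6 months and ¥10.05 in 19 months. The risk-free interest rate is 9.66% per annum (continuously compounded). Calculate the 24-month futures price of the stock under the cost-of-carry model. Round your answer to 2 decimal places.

¥471.06

PV(dividends) I = 10.05·e^(−0.0966·6/12) + 10.05·e^(−0.0966·19/12)
I = 9.5761 + 8.6246 = 18.2007
F = (S − I)·e^(rT) = (406.50 − 18.2007) · e^(0.0966·24/12)
= 388.2993 · e^0.193200 = 388.2993 × 1.213125 = ¥471.06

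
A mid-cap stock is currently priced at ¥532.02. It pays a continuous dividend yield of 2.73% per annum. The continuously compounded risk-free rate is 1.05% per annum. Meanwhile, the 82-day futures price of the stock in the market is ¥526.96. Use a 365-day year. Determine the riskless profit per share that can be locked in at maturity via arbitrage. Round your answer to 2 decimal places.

Fair futures: F* = S·e^(carry·T), with carry = (r − q) = 0.0105 − 0.0273 = -0.0168
F* = 532.02 · e^(-0.0168 × 82/365) = 532.02 · e^-0.003774 = 532.02 × 0.996233 = ¥530.0159
Market ¥526.96 < fair ¥530.0159: forward underpriced → reverse cash-and-carry (short spot, go long the forward).
At maturity, profit = |F_mkt − F*| = |526.96 − 530.0159| = ¥3.06 per share

¥3.06 per share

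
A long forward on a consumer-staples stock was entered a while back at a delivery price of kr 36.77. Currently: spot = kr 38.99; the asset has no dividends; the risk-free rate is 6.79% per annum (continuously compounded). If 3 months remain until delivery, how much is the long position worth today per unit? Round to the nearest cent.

kr 2.84

Current fair forward for the remaining 3 months: F = S·e^(r·T), r = 0.0679
F = 38.99 · e^(0.0679 × 3/12) = 38.99 × 1.017120 = 39.6575
Value of long forward = (F − K)·e^(−rT) = (39.6575 − 36.77) · e^(−0.0679·3/12)
= 2.8875 × 0.983168 = 2.84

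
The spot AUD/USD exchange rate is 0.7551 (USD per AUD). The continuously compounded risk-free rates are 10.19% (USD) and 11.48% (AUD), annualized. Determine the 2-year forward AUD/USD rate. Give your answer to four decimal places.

0.7359

F = S·e^((r_USD − r_AUD)T) = 0.7551 · e^((0.1019 − 0.1148) × 2)
= 0.7551 · e^-0.025800 = 0.7551 × 0.974530
F = 0.7359 USD per AUD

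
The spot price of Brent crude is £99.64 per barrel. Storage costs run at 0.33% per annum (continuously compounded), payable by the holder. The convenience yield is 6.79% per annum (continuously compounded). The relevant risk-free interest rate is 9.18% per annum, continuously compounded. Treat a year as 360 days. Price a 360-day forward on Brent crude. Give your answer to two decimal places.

Net carry = r + u − y = 0.0918 + 0.0033 − 0.0679 = 0.0272
F = S·e^((r+u−y)T) = 99.64 · e^(0.0272 × 360/360) = 99.64 · e^0.027200
= 99.64 × 1.027573 = £102.39 per barrel

£102.39 per barrel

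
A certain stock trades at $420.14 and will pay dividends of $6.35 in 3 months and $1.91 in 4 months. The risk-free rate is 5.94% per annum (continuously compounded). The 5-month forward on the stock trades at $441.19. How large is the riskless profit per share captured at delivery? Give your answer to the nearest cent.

$18.85 per share

PV(dividends) I = 6.35·e^(−0.0594·3/12) + 1.91·e^(−0.0594·4/12) = 8.1290
Fair forward F* = (S − I)·e^(rT) = (420.14 − 8.1290)·e^0.024750 = 412.0110 × 1.025059 = 422.3356
Market $441.19 > fair 422.3356: forward overpriced → cash-and-carry (borrow at r, buy the stock and collect the dividends, short the forward).
Profit at T = |F_mkt − F*| = |441.19 − 422.3356| = $18.85 per share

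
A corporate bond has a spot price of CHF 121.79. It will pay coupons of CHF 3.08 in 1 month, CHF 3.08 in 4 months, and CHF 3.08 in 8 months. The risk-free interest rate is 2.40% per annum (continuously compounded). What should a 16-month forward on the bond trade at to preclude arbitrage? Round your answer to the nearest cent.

PV(coupons) I = 3.08·e^(−0.0240·1/12) + 3.08·e^(−0.0240·4/12) + 3.08·e^(−0.0240·8/12)
I = 3.0738 + 3.0555 + 3.0311 = 9.1604
F = (S − I)·e^(rT) = (121.79 − 9.1604) · e^(0.0240·16/12)
= 112.6296 · e^0.032000 = 112.6296 × 1.032518 = CHF 116.29

CHF 116.29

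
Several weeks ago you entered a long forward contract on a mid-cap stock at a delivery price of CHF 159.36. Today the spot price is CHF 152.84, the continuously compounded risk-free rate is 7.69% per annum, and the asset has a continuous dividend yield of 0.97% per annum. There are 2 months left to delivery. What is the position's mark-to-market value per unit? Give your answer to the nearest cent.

Current fair forward for the remaining 2 months: F = S·e^((r − q)·T), (r − q) = 0.0769 − 0.0097 = 0.0672
F = 152.84 · e^(0.0672 × 2/12) = 152.84 × 1.011263 = 154.5614
Value of long forward = (F − K)·e^(−rT) = (154.5614 − 159.36) · e^(−0.0769·2/12)
= -4.7986 × 0.987265 = -4.74

-CHF 4.74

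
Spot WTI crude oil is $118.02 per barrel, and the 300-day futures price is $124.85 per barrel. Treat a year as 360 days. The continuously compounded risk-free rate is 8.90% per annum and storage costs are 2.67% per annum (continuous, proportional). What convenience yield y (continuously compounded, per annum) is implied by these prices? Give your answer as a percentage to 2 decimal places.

F = S·e^((r+u−y)T) ⇒ (r+u−y) = ln(F/S)/T
ln(124.85/118.02) = 0.056259; /T ⇒ 0.067511
y = r + u − ln(F/S)/T = 0.0890 + 0.0267 − 0.067511 = 0.048189
y = 4.82%

4.82%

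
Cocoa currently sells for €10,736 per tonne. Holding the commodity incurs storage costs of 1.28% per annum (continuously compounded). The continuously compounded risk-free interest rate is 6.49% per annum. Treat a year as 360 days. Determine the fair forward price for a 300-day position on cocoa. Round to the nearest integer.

€11,454 per tonne

Net carry = r + u − y = 0.0649 + 0.0128 − 0.0000 = 0.0777
F = S·e^((r+u−y)T) = 10736 · e^(0.0777 × 300/360) = 10736 · e^0.064750
= 10736 × 1.066892 = €11,454 per tonne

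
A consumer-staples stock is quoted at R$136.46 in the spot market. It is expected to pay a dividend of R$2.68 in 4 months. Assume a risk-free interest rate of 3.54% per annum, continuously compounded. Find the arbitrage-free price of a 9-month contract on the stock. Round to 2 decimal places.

R$137.41

PV(dividends) I = 2.68·e^(−0.0354·4/12)
I = 2.6486
F = (S − I)·e^(rT) = (136.46 − 2.6486) · e^(0.0354·9/12)
= 133.8114 · e^0.026550 = 133.8114 × 1.026906 = R$137.41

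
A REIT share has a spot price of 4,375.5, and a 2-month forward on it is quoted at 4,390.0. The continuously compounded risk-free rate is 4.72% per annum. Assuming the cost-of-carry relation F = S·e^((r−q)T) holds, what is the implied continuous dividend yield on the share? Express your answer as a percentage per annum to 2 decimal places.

From F = S·e^((r−q)T): (r − q) = ln(F/S)/T
ln(4390.0/4375.5) = ln(1.003314) = 0.003309
(r − q) = 0.003309 / (2/12) = 0.019854
q = r − ln(F/S)/T = 0.0472 − 0.019854 = 0.027346
q = 2.73%

2.73%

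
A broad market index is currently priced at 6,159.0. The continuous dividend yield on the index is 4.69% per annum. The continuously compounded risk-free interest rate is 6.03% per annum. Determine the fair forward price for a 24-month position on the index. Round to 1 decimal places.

F = S·e^((r − q)T) = 6159.0 · e^((0.0603 − 0.0469) × 24/12)
= 6159.0 · e^0.026800 = 6159.0 × 1.027162
F = 6,326.3

6,326.3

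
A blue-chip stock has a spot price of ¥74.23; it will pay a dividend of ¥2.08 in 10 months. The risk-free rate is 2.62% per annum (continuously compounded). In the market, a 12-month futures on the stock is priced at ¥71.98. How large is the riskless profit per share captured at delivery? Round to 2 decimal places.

PV(dividends) I = 2.08·e^(−0.0262·10/12) = 2.0351
Fair futures F* = (S − I)·e^(rT) = (74.23 − 2.0351)·e^0.026200 = 72.1949 × 1.026546 = 74.1114
Market ¥71.98 < fair 74.1114: forward underpriced → reverse cash-and-carry (short the stock, invest proceeds at r, pay the dividends, go long the forward).
Profit at T = |F_mkt − F*| = |71.98 − 74.1114| = ¥2.13 per share

¥2.13 per share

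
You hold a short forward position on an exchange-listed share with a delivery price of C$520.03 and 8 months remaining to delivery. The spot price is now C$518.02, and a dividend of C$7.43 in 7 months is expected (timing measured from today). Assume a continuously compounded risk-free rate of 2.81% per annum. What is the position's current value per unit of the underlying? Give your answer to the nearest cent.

PV(remaining dividends) I = 7.43·e^(−0.0281·7/12) = 7.3092
Current forward F = (S − I)·e^(rT) = (518.02 − 7.3092)·e^(0.0281·8/12) = 510.7108 × 1.018910 = 520.3683
Value (long) = (F − K)·e^(−rT) = (520.3683 − 520.03) × 0.981441 = 0.3320
Short position value = −(long value) = -C$0.33

-C$0.33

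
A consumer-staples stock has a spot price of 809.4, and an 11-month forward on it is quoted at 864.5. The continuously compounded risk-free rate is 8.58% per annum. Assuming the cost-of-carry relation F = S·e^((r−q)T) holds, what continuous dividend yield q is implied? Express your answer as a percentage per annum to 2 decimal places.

1.40%

From F = S·e^((r−q)T): (r − q) = ln(F/S)/T
ln(864.5/809.4) = ln(1.068075) = 0.065858
(r − q) = 0.065858 / (11/12) = 0.071845
q = r − ln(F/S)/T = 0.0858 − 0.071845 = 0.013955
q = 1.40%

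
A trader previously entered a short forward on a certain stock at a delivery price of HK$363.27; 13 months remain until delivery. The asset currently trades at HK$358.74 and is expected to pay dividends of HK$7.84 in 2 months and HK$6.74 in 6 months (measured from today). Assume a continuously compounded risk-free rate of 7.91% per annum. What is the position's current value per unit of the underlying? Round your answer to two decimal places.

-HK$11.09

PV(remaining dividends) I = 7.84·e^(−0.0791·2/12) + 6.74·e^(−0.0791·6/12) = 14.2160
Current forward F = (S − I)·e^(rT) = (358.74 − 14.2160)·e^(0.0791·13/12) = 344.5240 × 1.089470 = 375.3486
Value (long) = (F − K)·e^(−rT) = (375.3486 − 363.27) × 0.917877 = 11.0867
Short position value = −(long value) = -HK$11.09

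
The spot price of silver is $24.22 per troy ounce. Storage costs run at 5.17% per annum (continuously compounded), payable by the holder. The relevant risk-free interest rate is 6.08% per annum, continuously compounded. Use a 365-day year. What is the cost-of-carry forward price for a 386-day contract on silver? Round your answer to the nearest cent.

$27.28 per troy ounce

Net carry = r + u − y = 0.0608 + 0.0517 − 0.0000 = 0.1125
F = S·e^((r+u−y)T) = 24.22 · e^(0.1125 × 386/365) = 24.22 · e^0.118973
= 24.22 × 1.126340 = $27.28 per troy ounce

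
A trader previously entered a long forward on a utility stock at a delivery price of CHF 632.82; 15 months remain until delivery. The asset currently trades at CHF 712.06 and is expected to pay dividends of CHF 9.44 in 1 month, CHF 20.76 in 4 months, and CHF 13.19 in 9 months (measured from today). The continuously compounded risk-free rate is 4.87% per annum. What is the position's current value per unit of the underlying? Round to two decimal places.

CHF 74.07

PV(remaining dividends) I = 9.44·e^(−0.0487·1/12) + 20.76·e^(−0.0487·4/12) + 13.19·e^(−0.0487·9/12) = 42.5444
Current forward F = (S − I)·e^(rT) = (712.06 − 42.5444)·e^(0.0487·15/12) = 669.5156 × 1.062766 = 711.5384
Value (long) = (F − K)·e^(−rT) = (711.5384 − 632.82) × 0.940941 = 74.0694
Value = CHF 74.07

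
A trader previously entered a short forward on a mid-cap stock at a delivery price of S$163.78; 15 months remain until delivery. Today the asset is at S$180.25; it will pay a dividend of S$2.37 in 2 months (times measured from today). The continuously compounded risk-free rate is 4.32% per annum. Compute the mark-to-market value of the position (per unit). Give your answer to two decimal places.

-S$22.73

PV(remaining dividends) I = 2.37·e^(−0.0432·2/12) = 2.3530
Current forward F = (S − I)·e^(rT) = (180.25 − 2.3530)·e^(0.0432·15/12) = 177.8970 × 1.055485 = 187.7676
Value (long) = (F − K)·e^(−rT) = (187.7676 − 163.78) × 0.947432 = 22.7266
Short position value = −(long value) = -S$22.73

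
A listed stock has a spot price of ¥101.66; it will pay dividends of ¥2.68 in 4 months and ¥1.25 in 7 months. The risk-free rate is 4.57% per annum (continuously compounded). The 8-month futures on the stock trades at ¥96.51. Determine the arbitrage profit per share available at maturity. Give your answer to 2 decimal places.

¥4.32 per share

PV(dividends) I = 2.68·e^(−0.0457·4/12) + 1.25·e^(−0.0457·7/12) = 3.8566
Fair futures F* = (S − I)·e^(rT) = (101.66 − 3.8566)·e^0.030467 = 97.8034 × 1.030936 = 100.8290
Market ¥96.51 < fair 100.8290: forward underpriced → reverse cash-and-carry (short the stock, invest proceeds at r, pay the dividends, go long the forward).
Profit at T = |F_mkt − F*| = |96.51 − 100.8290| = ¥4.32 per share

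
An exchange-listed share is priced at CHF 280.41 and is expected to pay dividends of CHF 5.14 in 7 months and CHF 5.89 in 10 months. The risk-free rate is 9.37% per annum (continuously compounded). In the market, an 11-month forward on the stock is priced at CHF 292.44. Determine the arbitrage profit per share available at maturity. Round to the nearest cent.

CHF 1.88 per share

PV(dividends) I = 5.14·e^(−0.0937·7/12) + 5.89·e^(−0.0937·10/12) = 10.3142
Fair forward F* = (S − I)·e^(rT) = (280.41 − 10.3142)·e^0.085892 = 270.0958 × 1.089689 = 294.3204
Market CHF 292.44 < fair 294.3204: forward underpriced → reverse cash-and-carry (short the stock, invest proceeds at r, pay the dividends, go long the forward).
Profit at T = |F_mkt − F*| = |292.44 − 294.3204| = CHF 1.88 per share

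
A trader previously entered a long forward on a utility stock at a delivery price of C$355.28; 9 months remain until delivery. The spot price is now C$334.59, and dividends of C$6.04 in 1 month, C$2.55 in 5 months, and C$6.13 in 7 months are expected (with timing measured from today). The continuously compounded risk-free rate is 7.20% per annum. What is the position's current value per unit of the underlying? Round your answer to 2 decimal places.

PV(remaining dividends) I = 6.04·e^(−0.0720·1/12) + 2.55·e^(−0.0720·5/12) + 6.13·e^(−0.0720·7/12) = 14.3564
Current forward F = (S − I)·e^(rT) = (334.59 − 14.3564)·e^(0.0720·9/12) = 320.2336 × 1.055485 = 338.0018
Value (long) = (F − K)·e^(−rT) = (338.0018 − 355.28) × 0.947432 = -16.3699
Value = -C$16.37

-C$16.37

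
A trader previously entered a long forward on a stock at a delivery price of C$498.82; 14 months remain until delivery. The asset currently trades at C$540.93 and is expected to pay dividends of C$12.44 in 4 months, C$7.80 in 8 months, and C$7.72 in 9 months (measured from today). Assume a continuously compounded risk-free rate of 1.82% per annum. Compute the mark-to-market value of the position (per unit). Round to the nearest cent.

C$24.90

PV(remaining dividends) I = 12.44·e^(−0.0182·4/12) + 7.80·e^(−0.0182·8/12) + 7.72·e^(−0.0182·9/12) = 27.6860
Current forward F = (S − I)·e^(rT) = (540.93 − 27.6860)·e^(0.0182·14/12) = 513.2440 × 1.021460 = 524.2582
Value (long) = (F − K)·e^(−rT) = (524.2582 − 498.82) × 0.978991 = 24.9038
Value = C$24.90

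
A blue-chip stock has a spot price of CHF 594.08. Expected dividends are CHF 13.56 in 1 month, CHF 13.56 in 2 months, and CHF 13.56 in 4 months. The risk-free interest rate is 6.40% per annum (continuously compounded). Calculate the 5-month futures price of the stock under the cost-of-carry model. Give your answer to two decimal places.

CHF 568.87

PV(dividends) I = 13.56·e^(−0.0640·1/12) + 13.56·e^(−0.0640·2/12) + 13.56·e^(−0.0640·4/12)
I = 13.4879 + 13.4161 + 13.2738 = 40.1778
F = (S − I)·e^(rT) = (594.08 − 40.1778) · e^(0.0640·5/12)
= 553.9022 · e^0.026667 = 553.9022 × 1.027026 = CHF 568.87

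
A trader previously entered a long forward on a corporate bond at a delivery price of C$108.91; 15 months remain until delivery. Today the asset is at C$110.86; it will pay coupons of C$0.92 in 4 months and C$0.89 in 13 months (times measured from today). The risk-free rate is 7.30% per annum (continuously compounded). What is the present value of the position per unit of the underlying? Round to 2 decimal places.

C$9.73

PV(remaining coupons) I = 0.92·e^(−0.0730·4/12) + 0.89·e^(−0.0730·13/12) = 1.7202
Current forward F = (S − I)·e^(rT) = (110.86 − 1.7202)·e^(0.0730·15/12) = 109.1398 × 1.095543 = 119.5673
Value (long) = (F − K)·e^(−rT) = (119.5673 − 108.91) × 0.912789 = 9.7279
Value = C$9.73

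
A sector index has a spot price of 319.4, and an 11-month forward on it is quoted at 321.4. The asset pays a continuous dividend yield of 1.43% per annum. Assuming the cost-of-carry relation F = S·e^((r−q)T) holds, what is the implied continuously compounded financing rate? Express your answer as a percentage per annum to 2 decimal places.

2.11%

From F = S·e^((r−q)T): (r − q) = ln(F/S)/T
ln(321.4/319.4) = ln(1.006262) = 0.006242
(r − q) = 0.006242 / (11/12) = 0.006809
r = ln(F/S)/T + q = 0.006809 + 0.0143 = 0.021109
r = 2.11%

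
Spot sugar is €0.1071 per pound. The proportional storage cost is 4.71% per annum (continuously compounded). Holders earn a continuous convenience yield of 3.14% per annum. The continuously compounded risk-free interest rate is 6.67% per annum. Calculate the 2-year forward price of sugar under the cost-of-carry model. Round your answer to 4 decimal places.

Net carry = r + u − y = 0.0667 + 0.0471 − 0.0314 = 0.0824
F = S·e^((r+u−y)T) = 0.1071 · e^(0.0824 × 2) = 0.1071 · e^0.164800
= 0.1071 × 1.179157 = €0.1263 per pound

€0.1263 per pound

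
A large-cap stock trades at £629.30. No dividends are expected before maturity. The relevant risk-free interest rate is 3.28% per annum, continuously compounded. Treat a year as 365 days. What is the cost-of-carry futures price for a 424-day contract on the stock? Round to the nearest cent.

£653.74

F = S·e^(rT) = 629.30 · e^(0.0328 × 424/365)
= 629.30 · e^0.038102 = 629.30 × 1.038837
F = £653.74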